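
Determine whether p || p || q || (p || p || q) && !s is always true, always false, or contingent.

contingent

p || p || q || (p || p || q) && !s
= p || q || (p || p || q) && !s
= p || q || (p || q) && !s
= p || q
This depends on p, q, so it is not a constant.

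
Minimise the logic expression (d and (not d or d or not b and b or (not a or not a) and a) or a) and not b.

(d or a) and not b

(d and (not d or d or not b and b or (not a or not a) and a) or a) and not b
= (d and (not d or d or (not a or not a) and a) or a) and not b   [complement / identity]
= (d and (not d or d or not a and a) or a) and not b   [idempotence]
= (d and (not d or d) or a) and not b   [complement / identity]
= (d or a) and not b   [complement / identity]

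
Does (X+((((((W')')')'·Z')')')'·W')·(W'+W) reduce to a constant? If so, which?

(X+((((((W')')')'·Z')')')'·W')·(W'+W)
= (X+((((W')')'+Z)')'·W')·(W'+W)   [De Morgan]
= (X+(((W')')'+Z)·W')·(W'+W)   [double negation]
= (X+(W'+Z)·W')·(W'+W)   [double negation]
= X+(W'+Z)·W'   [complement / identity]
= X+W'   [absorption]
This depends on W, X, so it is not a constant.

no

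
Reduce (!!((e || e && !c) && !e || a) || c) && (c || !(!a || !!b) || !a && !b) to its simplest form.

(!!((e || e && !c) && !e || a) || c) && (c || !(!a || !!b) || !a && !b)
= (!!((e || e && !c) && !e || a) || c) && (c || a && !b || !a && !b)   [De Morgan]
= (!!(e && !e || a) || c) && (c || a && !b || !a && !b)   [absorption]
= (e && !e || a || c) && (c || a && !b || !a && !b)   [double negation]
= (e && !e || a || c) && (c || !b)   [distribution]
= (a || c) && (c || !b)   [complement / identity]
= a && !b || c   [distribution]

a && !b || c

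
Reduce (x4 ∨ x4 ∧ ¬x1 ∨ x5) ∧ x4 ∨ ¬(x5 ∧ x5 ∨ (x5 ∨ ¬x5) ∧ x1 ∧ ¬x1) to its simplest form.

x4 ∨ ¬x5

(x4 ∨ x4 ∧ ¬x1 ∨ x5) ∧ x4 ∨ ¬(x5 ∧ x5 ∨ (x5 ∨ ¬x5) ∧ x1 ∧ ¬x1)
= (x4 ∨ x5) ∧ x4 ∨ ¬(x5 ∧ x5 ∨ (x5 ∨ ¬x5) ∧ x1 ∧ ¬x1)   [absorption]
= (x4 ∨ x5) ∧ x4 ∨ ¬(x5 ∧ x5 ∨ x1 ∧ ¬x1)   [complement / identity]
= (x4 ∨ x5) ∧ x4 ∨ ¬(x5 ∧ x5)   [complement / identity]
= (x4 ∨ x5) ∧ x4 ∨ ¬x5   [idempotence]
= x4 ∨ ¬x5   [absorption]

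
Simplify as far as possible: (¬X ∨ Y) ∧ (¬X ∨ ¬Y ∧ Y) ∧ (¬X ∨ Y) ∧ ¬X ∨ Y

(¬X ∨ Y) ∧ (¬X ∨ ¬Y ∧ Y) ∧ (¬X ∨ Y) ∧ ¬X ∨ Y
= (¬X ∨ Y) ∧ ¬X ∧ (¬X ∨ Y) ∧ ¬X ∨ Y   — complement / identity
= (¬X ∨ Y) ∧ ¬X ∨ Y   — idempotence
= ¬X ∨ Y   — absorption

¬X ∨ Y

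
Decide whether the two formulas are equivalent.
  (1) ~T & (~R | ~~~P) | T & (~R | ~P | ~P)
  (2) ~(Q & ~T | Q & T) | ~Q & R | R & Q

E1: ~T & (~R | ~~~P) | T & (~R | ~P | ~P)
    = ~T & (~R | ~~~P) | T & (~R | ~P)   [idempotence]
    = ~T & (~R | ~P) | T & (~R | ~P)   [double negation]
    = ~R | ~P   [distribution]
E2: ~(Q & ~T | Q & T) | ~Q & R | R & Q
    = ~(Q & ~T | Q & T) | R   [distribution]
    = ~Q | R   [distribution]
These differ: at P=0, Q=1, R=0, T=0, E1 = 1 but E2 = 0.

No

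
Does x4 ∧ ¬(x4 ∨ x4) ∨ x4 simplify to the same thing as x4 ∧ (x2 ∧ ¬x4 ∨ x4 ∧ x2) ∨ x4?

E1: x4 ∧ ¬(x4 ∨ x4) ∨ x4
    = x4 ∧ ¬x4 ∨ x4
    = x4
E2: x4 ∧ (x2 ∧ ¬x4 ∨ x4 ∧ x2) ∨ x4
    = x4 ∧ x2 ∨ x4
    = x4
Both reduce to x4, so they are equivalent.

Yes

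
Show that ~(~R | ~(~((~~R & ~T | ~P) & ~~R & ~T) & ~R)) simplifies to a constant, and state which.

0

~(~R | ~(~((~~R & ~T | ~P) & ~~R & ~T) & ~R))
= ~(~R | ~(~(~~R & ~T) & ~R))   [absorption]
= ~(~R | ~((~R | T) & ~R))   [De Morgan]
= ~(~R | ~~R)   [absorption]
= R & ~R   [De Morgan]
= 0   [complement]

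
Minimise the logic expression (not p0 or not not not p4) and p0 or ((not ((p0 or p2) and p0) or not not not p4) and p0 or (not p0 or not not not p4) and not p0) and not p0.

(not p0 or not not not p4) and p0 or ((not ((p0 or p2) and p0) or not not not p4) and p0 or (not p0 or not not not p4) and not p0) and not p0
= (not p0 or not not not p4) and p0 or ((not p0 or not not not p4) and p0 or (not p0 or not not not p4) and not p0) and not p0   — absorption
= (not p0 or not not not p4) and p0 or (not p0 or not not not p4) and not p0   — distribution
= not p0 or not not not p4   — distribution
= not p0 or not p4   — double negation

not p0 or not p4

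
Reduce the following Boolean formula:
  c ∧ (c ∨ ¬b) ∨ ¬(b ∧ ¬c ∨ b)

c ∨ ¬b

c ∧ (c ∨ ¬b) ∨ ¬(b ∧ ¬c ∨ b)
= c ∧ (c ∨ ¬b) ∨ ¬b   — absorption
= c ∨ ¬b   — absorption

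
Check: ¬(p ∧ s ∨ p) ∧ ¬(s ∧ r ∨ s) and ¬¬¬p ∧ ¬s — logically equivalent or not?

E1: ¬(p ∧ s ∨ p) ∧ ¬(s ∧ r ∨ s)
    = ¬(p ∧ s ∨ p) ∧ ¬s   — absorption
    = ¬p ∧ ¬s   — absorption
E2: ¬¬¬p ∧ ¬s
    = ¬p ∧ ¬s   — double negation
Both reduce to ¬p ∧ ¬s, so they are equivalent.

Yes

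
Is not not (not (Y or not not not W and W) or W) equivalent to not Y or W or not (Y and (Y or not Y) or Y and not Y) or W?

Yes

E1: not not (not (Y or not not not W and W) or W)
    = not not (not (Y or not W and W) or W)
    = not (Y or not W and W) or W
    = not Y or W
E2: not Y or W or not (Y and (Y or not Y) or Y and not Y) or W
    = not Y or W or not (Y and (Y or not Y)) or W
    = not Y or W or not Y or W
    = not Y or W
Both reduce to not Y or W, so they are equivalent.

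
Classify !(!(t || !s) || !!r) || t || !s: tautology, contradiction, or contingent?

contingent

!(!(t || !s) || !!r) || t || !s
= (t || !s) && !r || t || !s   (De Morgan)
= t || !s   (absorption)
This depends on s, t, so it is not a constant.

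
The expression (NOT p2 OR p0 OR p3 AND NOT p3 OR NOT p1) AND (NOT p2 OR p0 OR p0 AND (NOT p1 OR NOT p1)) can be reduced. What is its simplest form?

(NOT p2 OR p0 OR p3 AND NOT p3 OR NOT p1) AND (NOT p2 OR p0 OR p0 AND (NOT p1 OR NOT p1))
= (NOT p2 OR p0 OR p3 AND NOT p3 OR NOT p1) AND (NOT p2 OR p0 OR p0 AND NOT p1)   (idempotence)
= (NOT p2 OR p0 OR NOT p1) AND (NOT p2 OR p0 OR p0 AND NOT p1)   (complement / identity)
= (NOT p2 OR p0 OR NOT p1) AND (NOT p2 OR p0)   (absorption)
= NOT p2 OR p0   (absorption)

NOT p2 OR p0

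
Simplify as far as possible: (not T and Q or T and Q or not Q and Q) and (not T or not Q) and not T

(not T and Q or T and Q or not Q and Q) and (not T or not Q) and not T
= (Q or not Q and Q) and (not T or not Q) and not T   (distribution)
= Q and (not T or not Q) and not T   (complement / identity)
= Q and not T   (absorption)

Q and not T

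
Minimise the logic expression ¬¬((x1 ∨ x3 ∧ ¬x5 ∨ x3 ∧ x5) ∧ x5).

¬¬((x1 ∨ x3 ∧ ¬x5 ∨ x3 ∧ x5) ∧ x5)
= (x1 ∨ x3 ∧ ¬x5 ∨ x3 ∧ x5) ∧ x5   (double negation)
= (x1 ∨ x3) ∧ x5   (distribution)

(x1 ∨ x3) ∧ x5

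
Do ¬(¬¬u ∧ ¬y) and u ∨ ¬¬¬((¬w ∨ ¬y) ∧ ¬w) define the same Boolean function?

E1: ¬(¬¬u ∧ ¬y)
    = ¬u ∨ y   — De Morgan
E2: u ∨ ¬¬¬((¬w ∨ ¬y) ∧ ¬w)
    = u ∨ ¬¬¬¬w   — absorption
    = u ∨ ¬¬w   — double negation
    = u ∨ w   — double negation
These differ: at u=1, w=0, y=0, E1 = 0 but E2 = 1.

No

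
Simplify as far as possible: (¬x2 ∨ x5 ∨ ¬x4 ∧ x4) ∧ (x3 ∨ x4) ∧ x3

(¬x2 ∨ x5) ∧ x3

(¬x2 ∨ x5 ∨ ¬x4 ∧ x4) ∧ (x3 ∨ x4) ∧ x3
= (¬x2 ∨ x5) ∧ (x3 ∨ x4) ∧ x3   — complement / identity
= (¬x2 ∨ x5) ∧ x3   — absorption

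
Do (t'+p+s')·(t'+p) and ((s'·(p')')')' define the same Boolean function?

E1: (t'+p+s')·(t'+p)
    = t'+p   — absorption
E2: ((s'·(p')')')'
    = s'·(p')'   — double negation
    = s'·p   — double negation
These differ: at p=0, s=1, t=0, E1 = 1 but E2 = 0.

No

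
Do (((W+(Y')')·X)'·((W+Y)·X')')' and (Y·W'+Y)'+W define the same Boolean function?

No

E1: (((W+(Y')')·X)'·((W+Y)·X')')'
    = (W+(Y')')·X+(W+Y)·X'   (De Morgan)
    = (W+Y)·X+(W+Y)·X'   (double negation)
    = W+Y   (distribution)
E2: (Y·W'+Y)'+W
    = Y'+W   (absorption)
These differ: at W=0, X=0, Y=0, E1 = 0 but E2 = 1.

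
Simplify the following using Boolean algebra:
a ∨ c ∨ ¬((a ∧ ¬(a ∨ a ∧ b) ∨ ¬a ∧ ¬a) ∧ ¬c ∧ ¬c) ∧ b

a ∨ c

a ∨ c ∨ ¬((a ∧ ¬(a ∨ a ∧ b) ∨ ¬a ∧ ¬a) ∧ ¬c ∧ ¬c) ∧ b
= a ∨ c ∨ ¬((a ∧ ¬a ∨ ¬a ∧ ¬a) ∧ ¬c ∧ ¬c) ∧ b   — absorption
= a ∨ c ∨ ¬((a ∧ ¬a ∨ ¬a ∧ ¬a) ∧ ¬c) ∧ b   — idempotence
= a ∨ c ∨ ¬(¬a ∧ ¬c) ∧ b   — distribution
= a ∨ c ∨ (a ∨ c) ∧ b   — De Morgan
= a ∨ c   — absorption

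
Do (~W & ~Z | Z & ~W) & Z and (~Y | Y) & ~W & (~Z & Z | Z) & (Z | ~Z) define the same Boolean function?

E1: (~W & ~Z | Z & ~W) & Z
    = ~W & Z   (distribution)
E2: (~Y | Y) & ~W & (~Z & Z | Z) & (Z | ~Z)
    = (~Y | Y) & ~W & (~Z & Z | Z)   (complement / identity)
    = ~W & (~Z & Z | Z)   (complement / identity)
    = ~W & Z   (complement / identity)
Both reduce to ~W & Z, so they are equivalent.

Yes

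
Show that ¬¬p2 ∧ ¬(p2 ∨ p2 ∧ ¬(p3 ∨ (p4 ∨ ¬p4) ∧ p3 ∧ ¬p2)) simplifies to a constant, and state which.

¬¬p2 ∧ ¬(p2 ∨ p2 ∧ ¬(p3 ∨ (p4 ∨ ¬p4) ∧ p3 ∧ ¬p2))
= ¬¬p2 ∧ ¬(p2 ∨ p2 ∧ ¬(p3 ∨ p3 ∧ ¬p2))   — complement / identity
= ¬¬p2 ∧ ¬(p2 ∨ p2 ∧ ¬p3)   — absorption
= ¬¬p2 ∧ ¬p2   — absorption
= p2 ∧ ¬p2   — double negation
= False   — complement

False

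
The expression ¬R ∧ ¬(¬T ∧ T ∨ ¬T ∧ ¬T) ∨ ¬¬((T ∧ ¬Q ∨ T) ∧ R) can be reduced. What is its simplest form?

¬R ∧ ¬(¬T ∧ T ∨ ¬T ∧ ¬T) ∨ ¬¬((T ∧ ¬Q ∨ T) ∧ R)
= ¬R ∧ ¬¬T ∨ ¬¬((T ∧ ¬Q ∨ T) ∧ R)   (distribution)
= ¬R ∧ ¬¬T ∨ ¬¬(T ∧ R)   (absorption)
= ¬R ∧ ¬¬T ∨ T ∧ R   (double negation)
= ¬R ∧ T ∨ T ∧ R   (double negation)
= T   (distribution)

T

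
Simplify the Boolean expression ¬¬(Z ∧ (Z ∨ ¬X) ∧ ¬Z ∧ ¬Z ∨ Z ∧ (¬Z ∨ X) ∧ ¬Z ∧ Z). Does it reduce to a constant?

False

¬¬(Z ∧ (Z ∨ ¬X) ∧ ¬Z ∧ ¬Z ∨ Z ∧ (¬Z ∨ X) ∧ ¬Z ∧ Z)
= ¬¬(Z ∧ ¬Z ∧ ¬Z ∨ Z ∧ (¬Z ∨ X) ∧ ¬Z ∧ Z)   — absorption
= ¬¬(Z ∧ ¬Z ∧ ¬Z ∨ Z ∧ ¬Z ∧ Z)   — absorption
= Z ∧ ¬Z ∧ ¬Z ∨ Z ∧ ¬Z ∧ Z   — double negation
= Z ∧ ¬Z   — distribution
= False   — complement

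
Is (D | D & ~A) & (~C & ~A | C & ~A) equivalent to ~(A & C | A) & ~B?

No

E1: (D | D & ~A) & (~C & ~A | C & ~A)
    = (D | D & ~A) & ~A   [distribution]
    = D & ~A   [absorption]
E2: ~(A & C | A) & ~B
    = ~A & ~B   [absorption]
These differ: at A=0, B=0, C=0, D=0, E1 = 0 but E2 = 1.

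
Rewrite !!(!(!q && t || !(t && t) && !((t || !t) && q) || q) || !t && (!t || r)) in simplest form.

!!(!(!q && t || !(t && t) && !((t || !t) && q) || q) || !t && (!t || r))
= !!(!(!q && t || !t && !((t || !t) && q) || q) || !t && (!t || r))   — idempotence
= !!(!(!q && t || !t && !((t || !t) && q) || q) || !t)   — absorption
= !!(!(!q && t || !t && !q || q) || !t)   — complement / identity
= !((!q && t || !t && !q || q) && t)   — De Morgan
= !((!q || q) && t)   — distribution
= !t   — complement / identity

!t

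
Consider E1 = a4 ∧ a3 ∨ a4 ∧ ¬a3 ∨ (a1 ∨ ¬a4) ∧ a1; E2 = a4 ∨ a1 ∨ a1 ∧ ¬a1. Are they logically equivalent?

E1: a4 ∧ a3 ∨ a4 ∧ ¬a3 ∨ (a1 ∨ ¬a4) ∧ a1
    = a4 ∧ a3 ∨ a4 ∧ ¬a3 ∨ a1
    = a4 ∨ a1
E2: a4 ∨ a1 ∨ a1 ∧ ¬a1
    = a4 ∨ a1
Both reduce to a4 ∨ a1, so they are equivalent.

Yes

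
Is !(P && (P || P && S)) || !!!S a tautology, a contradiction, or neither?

!(P && (P || P && S)) || !!!S
= !(P && (P || P && S)) || !S   (double negation)
= !(P && P) || !S   (absorption)
= !P || !S   (idempotence)
This depends on P, S, so it is not a constant.

neither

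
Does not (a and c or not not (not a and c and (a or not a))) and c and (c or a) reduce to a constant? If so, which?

not (a and c or not not (not a and c and (a or not a))) and c and (c or a)
= not (a and c or not not (not a and c and (a or not a))) and c   — absorption
= not (a and c or not a and c and (a or not a)) and c   — double negation
= not (a and c or not a and c) and c   — complement / identity
= not c and c   — distribution
= False   — complement

yes, False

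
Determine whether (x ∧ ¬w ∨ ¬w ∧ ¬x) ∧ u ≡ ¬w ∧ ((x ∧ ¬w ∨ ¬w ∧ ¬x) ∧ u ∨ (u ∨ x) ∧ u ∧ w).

Yes

E1: (x ∧ ¬w ∨ ¬w ∧ ¬x) ∧ u
    = ¬w ∧ u   [distribution]
E2: ¬w ∧ ((x ∧ ¬w ∨ ¬w ∧ ¬x) ∧ u ∨ (u ∨ x) ∧ u ∧ w)
    = ¬w ∧ ((x ∧ ¬w ∨ ¬w ∧ ¬x) ∧ u ∨ u ∧ w)   [absorption]
    = ¬w ∧ (¬w ∧ u ∨ u ∧ w)   [distribution]
    = ¬w ∧ u   [distribution]
Both reduce to ¬w ∧ u, so they are equivalent.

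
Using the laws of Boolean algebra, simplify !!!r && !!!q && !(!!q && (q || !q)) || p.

!r && !q || p

!!!r && !!!q && !(!!q && (q || !q)) || p
= !!!r && !!!q && !!!q || p
= !!!r && !!!q || p
= !r && !!!q || p
= !r && !q || p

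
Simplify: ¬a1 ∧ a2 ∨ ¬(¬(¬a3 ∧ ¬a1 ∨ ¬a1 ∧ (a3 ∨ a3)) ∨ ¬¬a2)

¬a1 ∧ a2 ∨ ¬(¬(¬a3 ∧ ¬a1 ∨ ¬a1 ∧ (a3 ∨ a3)) ∨ ¬¬a2)
= ¬a1 ∧ a2 ∨ ¬(¬(¬a3 ∧ ¬a1 ∨ ¬a1 ∧ a3) ∨ ¬¬a2)   (idempotence)
= ¬a1 ∧ a2 ∨ ¬(¬¬a1 ∨ ¬¬a2)   (distribution)
= ¬a1 ∧ a2 ∨ ¬a1 ∧ ¬a2   (De Morgan)
= ¬a1   (distribution)

¬a1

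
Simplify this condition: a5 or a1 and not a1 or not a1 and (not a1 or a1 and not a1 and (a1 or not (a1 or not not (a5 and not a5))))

a5 or a1 and not a1 or not a1 and (not a1 or a1 and not a1 and (a1 or not (a1 or not not (a5 and not a5))))
= a5 or a1 and not a1 or not a1 and (not a1 or a1 and not a1 and (a1 or not (a1 or a5 and not a5)))
= a5 or a1 and not a1 or not a1 and (not a1 or a1 and not a1 and (a1 or not a1))
= a5 or a1 and not a1 or not a1 and (not a1 or a1 and not a1)
= a5 or a1 and not a1 or not a1 and not a1
= a5 or not a1

a5 or not a1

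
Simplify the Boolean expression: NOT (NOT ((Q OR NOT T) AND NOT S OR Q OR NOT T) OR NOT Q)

Q

NOT (NOT ((Q OR NOT T) AND NOT S OR Q OR NOT T) OR NOT Q)
= ((Q OR NOT T) AND NOT S OR Q OR NOT T) AND Q   — De Morgan
= (Q OR NOT T) AND Q   — absorption
= Q   — absorption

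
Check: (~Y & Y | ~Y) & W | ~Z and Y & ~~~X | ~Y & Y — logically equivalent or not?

No

E1: (~Y & Y | ~Y) & W | ~Z
    = ~Y & W | ~Z
E2: Y & ~~~X | ~Y & Y
    = Y & ~X | ~Y & Y
    = Y & ~X
These differ: at W=1, X=0, Y=0, Z=0, E1 = 1 but E2 = 0.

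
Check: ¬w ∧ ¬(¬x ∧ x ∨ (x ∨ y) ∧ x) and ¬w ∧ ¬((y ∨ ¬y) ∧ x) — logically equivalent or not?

E1: ¬w ∧ ¬(¬x ∧ x ∨ (x ∨ y) ∧ x)
    = ¬w ∧ ¬(¬x ∧ x ∨ x)   [absorption]
    = ¬w ∧ ¬x   [complement / identity]
E2: ¬w ∧ ¬((y ∨ ¬y) ∧ x)
    = ¬w ∧ ¬x   [complement / identity]
Both reduce to ¬w ∧ ¬x, so they are equivalent.

Yes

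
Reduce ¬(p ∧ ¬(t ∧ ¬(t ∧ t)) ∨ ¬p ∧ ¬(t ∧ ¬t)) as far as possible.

¬(p ∧ ¬(t ∧ ¬(t ∧ t)) ∨ ¬p ∧ ¬(t ∧ ¬t))
= ¬(p ∧ ¬(t ∧ ¬t) ∨ ¬p ∧ ¬(t ∧ ¬t))   (idempotence)
= ¬¬(t ∧ ¬t)   (distribution)
= t ∧ ¬t   (double negation)
= False   (complement)

False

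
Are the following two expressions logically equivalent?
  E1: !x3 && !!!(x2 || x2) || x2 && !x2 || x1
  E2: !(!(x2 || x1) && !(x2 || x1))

E1: !x3 && !!!(x2 || x2) || x2 && !x2 || x1
    = !x3 && !!!x2 || x2 && !x2 || x1   (idempotence)
    = !x3 && !x2 || x2 && !x2 || x1   (double negation)
    = !x3 && !x2 || x1   (complement / identity)
E2: !(!(x2 || x1) && !(x2 || x1))
    = !!(x2 || x1)   (idempotence)
    = x2 || x1   (double negation)
These differ: at x1=0, x2=1, x3=0, E1 = 0 but E2 = 1.

No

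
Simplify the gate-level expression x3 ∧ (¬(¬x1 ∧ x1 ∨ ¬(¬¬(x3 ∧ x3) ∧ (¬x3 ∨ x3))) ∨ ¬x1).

x3

x3 ∧ (¬(¬x1 ∧ x1 ∨ ¬(¬¬(x3 ∧ x3) ∧ (¬x3 ∨ x3))) ∨ ¬x1)
= x3 ∧ (¬(¬x1 ∧ x1 ∨ ¬(x3 ∧ x3 ∧ (¬x3 ∨ x3))) ∨ ¬x1)   [double negation]
= x3 ∧ (¬(¬x1 ∧ x1 ∨ ¬(x3 ∧ x3)) ∨ ¬x1)   [complement / identity]
= x3 ∧ (¬¬(x3 ∧ x3) ∨ ¬x1)   [complement / identity]
= x3 ∧ (x3 ∧ x3 ∨ ¬x1)   [double negation]
= x3 ∧ (x3 ∨ ¬x1)   [idempotence]
= x3   [absorption]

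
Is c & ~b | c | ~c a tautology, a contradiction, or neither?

tautology

c & ~b | c | ~c
= c | ~c   [absorption]
= 1   [complement]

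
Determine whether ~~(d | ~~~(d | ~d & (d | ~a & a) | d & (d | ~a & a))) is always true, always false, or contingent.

always true

~~(d | ~~~(d | ~d & (d | ~a & a) | d & (d | ~a & a)))
= ~~(d | ~~~(d | d | ~a & a))   — distribution
= ~~(d | ~~~(d | d))   — complement / identity
= ~~(d | ~(d | d))   — double negation
= ~~(d | ~d)   — idempotence
= d | ~d   — double negation
= 1   — complement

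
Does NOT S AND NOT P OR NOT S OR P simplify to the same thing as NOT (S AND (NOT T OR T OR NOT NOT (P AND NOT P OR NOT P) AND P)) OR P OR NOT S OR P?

E1: NOT S AND NOT P OR NOT S OR P
    = NOT S OR P   [absorption]
E2: NOT (S AND (NOT T OR T OR NOT NOT (P AND NOT P OR NOT P) AND P)) OR P OR NOT S OR P
    = NOT (S AND (NOT T OR T OR NOT NOT NOT P AND P)) OR P OR NOT S OR P   [complement / identity]
    = NOT (S AND (NOT T OR T OR NOT P AND P)) OR P OR NOT S OR P   [double negation]
    = NOT (S AND (NOT T OR T)) OR P OR NOT S OR P   [complement / identity]
    = NOT S OR P OR NOT S OR P   [complement / identity]
    = NOT S OR P   [idempotence]
Both reduce to NOT S OR P, so they are equivalent.

Yes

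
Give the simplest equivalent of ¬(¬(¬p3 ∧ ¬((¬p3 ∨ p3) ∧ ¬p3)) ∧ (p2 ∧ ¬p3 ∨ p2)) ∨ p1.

¬p2 ∨ p1

¬(¬(¬p3 ∧ ¬((¬p3 ∨ p3) ∧ ¬p3)) ∧ (p2 ∧ ¬p3 ∨ p2)) ∨ p1
= ¬(¬(¬p3 ∧ ¬((¬p3 ∨ p3) ∧ ¬p3)) ∧ p2) ∨ p1
= ¬(¬(¬p3 ∧ ¬¬p3) ∧ p2) ∨ p1
= ¬((p3 ∨ ¬p3) ∧ p2) ∨ p1
= ¬p2 ∨ p1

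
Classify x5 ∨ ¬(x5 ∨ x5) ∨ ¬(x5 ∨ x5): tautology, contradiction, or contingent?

x5 ∨ ¬(x5 ∨ x5) ∨ ¬(x5 ∨ x5)
= x5 ∨ ¬(x5 ∨ x5)   (idempotence)
= x5 ∨ ¬x5   (idempotence)
= True   (complement)

tautology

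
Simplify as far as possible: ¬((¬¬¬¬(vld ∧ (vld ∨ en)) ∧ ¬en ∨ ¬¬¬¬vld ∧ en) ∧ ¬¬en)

¬vld ∨ ¬en

¬((¬¬¬¬(vld ∧ (vld ∨ en)) ∧ ¬en ∨ ¬¬¬¬vld ∧ en) ∧ ¬¬en)
= ¬((¬¬¬¬vld ∧ ¬en ∨ ¬¬¬¬vld ∧ en) ∧ ¬¬en)   [absorption]
= ¬(¬¬¬¬vld ∧ ¬¬en)   [distribution]
= ¬(¬¬vld ∧ ¬¬en)   [double negation]
= ¬vld ∨ ¬en   [De Morgan]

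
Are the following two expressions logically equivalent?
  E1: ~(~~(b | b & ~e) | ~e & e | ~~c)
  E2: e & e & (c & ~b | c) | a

E1: ~(~~(b | b & ~e) | ~e & e | ~~c)
    = ~(~~(b | b & ~e) | ~~c)   [complement / identity]
    = ~(~~b | ~~c)   [absorption]
    = ~b & ~c   [De Morgan]
E2: e & e & (c & ~b | c) | a
    = e & (c & ~b | c) | a   [idempotence]
    = e & c | a   [absorption]
These differ: at a=1, b=0, c=1, e=1, E1 = 0 but E2 = 1.

No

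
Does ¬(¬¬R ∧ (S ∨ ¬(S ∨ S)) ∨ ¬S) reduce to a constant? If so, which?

¬(¬¬R ∧ (S ∨ ¬(S ∨ S)) ∨ ¬S)
= ¬(¬¬R ∧ (S ∨ ¬S) ∨ ¬S)
= ¬(¬¬R ∨ ¬S)
= ¬R ∧ S
This depends on R, S, so it is not a constant.

no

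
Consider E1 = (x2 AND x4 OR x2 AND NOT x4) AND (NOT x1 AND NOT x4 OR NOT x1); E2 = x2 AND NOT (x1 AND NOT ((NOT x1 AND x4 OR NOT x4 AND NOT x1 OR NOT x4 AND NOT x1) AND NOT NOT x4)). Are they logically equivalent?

E1: (x2 AND x4 OR x2 AND NOT x4) AND (NOT x1 AND NOT x4 OR NOT x1)
    = (x2 AND x4 OR x2 AND NOT x4) AND NOT x1   — absorption
    = x2 AND NOT x1   — distribution
E2: x2 AND NOT (x1 AND NOT ((NOT x1 AND x4 OR NOT x4 AND NOT x1 OR NOT x4 AND NOT x1) AND NOT NOT x4))
    = x2 AND NOT (x1 AND NOT ((NOT x1 AND x4 OR NOT x4 AND NOT x1) AND NOT NOT x4))   — idempotence
    = x2 AND NOT (x1 AND NOT (NOT x1 AND NOT NOT x4))   — distribution
    = x2 AND NOT (x1 AND (x1 OR NOT x4))   — De Morgan
    = x2 AND NOT x1   — absorption
Both reduce to x2 AND NOT x1, so they are equivalent.

Yes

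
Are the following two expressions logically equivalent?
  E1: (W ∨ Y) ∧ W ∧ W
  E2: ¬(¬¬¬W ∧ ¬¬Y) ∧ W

Yes

E1: (W ∨ Y) ∧ W ∧ W
    = W ∧ W   (absorption)
    = W   (idempotence)
E2: ¬(¬¬¬W ∧ ¬¬Y) ∧ W
    = ¬(¬W ∧ ¬¬Y) ∧ W   (double negation)
    = (W ∨ ¬Y) ∧ W   (De Morgan)
    = W   (absorption)
Both reduce to W, so they are equivalent.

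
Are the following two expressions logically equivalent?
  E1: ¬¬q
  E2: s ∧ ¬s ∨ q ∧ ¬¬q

E1: ¬¬q
    = q
E2: s ∧ ¬s ∨ q ∧ ¬¬q
    = q ∧ ¬¬q
    = q ∧ q
    = q
Both reduce to q, so they are equivalent.

Yes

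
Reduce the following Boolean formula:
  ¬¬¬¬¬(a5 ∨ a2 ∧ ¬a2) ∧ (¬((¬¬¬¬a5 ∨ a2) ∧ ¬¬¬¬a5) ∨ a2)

¬a5

¬¬¬¬¬(a5 ∨ a2 ∧ ¬a2) ∧ (¬((¬¬¬¬a5 ∨ a2) ∧ ¬¬¬¬a5) ∨ a2)
= ¬¬¬¬¬(a5 ∨ a2 ∧ ¬a2) ∧ (¬¬¬¬¬a5 ∨ a2)   [absorption]
= ¬¬¬¬¬a5 ∧ (¬¬¬¬¬a5 ∨ a2)   [complement / identity]
= ¬¬¬¬¬a5   [absorption]
= ¬¬¬a5   [double negation]
= ¬a5   [double negation]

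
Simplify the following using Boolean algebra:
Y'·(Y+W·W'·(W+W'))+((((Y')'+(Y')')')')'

Y'

Y'·(Y+W·W'·(W+W'))+((((Y')'+(Y')')')')'
= Y'·(Y+W·W'·(W+W'))+((Y')'+(Y')')'
= Y'·(Y+W·W'·(W+W'))+Y'·Y'
= Y'·(Y+W·W')+Y'·Y'
= Y'·Y+Y'·Y'
= Y'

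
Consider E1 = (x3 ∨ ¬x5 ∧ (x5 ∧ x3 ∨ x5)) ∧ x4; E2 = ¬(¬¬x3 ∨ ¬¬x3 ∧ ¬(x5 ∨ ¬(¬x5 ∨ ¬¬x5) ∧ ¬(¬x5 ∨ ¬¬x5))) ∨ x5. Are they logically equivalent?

No

E1: (x3 ∨ ¬x5 ∧ (x5 ∧ x3 ∨ x5)) ∧ x4
    = (x3 ∨ ¬x5 ∧ x5) ∧ x4
    = x3 ∧ x4
E2: ¬(¬¬x3 ∨ ¬¬x3 ∧ ¬(x5 ∨ ¬(¬x5 ∨ ¬¬x5) ∧ ¬(¬x5 ∨ ¬¬x5))) ∨ x5
    = ¬(¬¬x3 ∨ ¬¬x3 ∧ ¬(x5 ∨ ¬(¬x5 ∨ ¬¬x5))) ∨ x5
    = ¬(¬¬x3 ∨ ¬¬x3 ∧ ¬(x5 ∨ x5 ∧ ¬x5)) ∨ x5
    = ¬(¬¬x3 ∨ ¬¬x3 ∧ ¬x5) ∨ x5
    = ¬¬¬x3 ∨ x5
    = ¬x3 ∨ x5
These differ: at x3=0, x4=0, x5=0, E1 = 0 but E2 = 1.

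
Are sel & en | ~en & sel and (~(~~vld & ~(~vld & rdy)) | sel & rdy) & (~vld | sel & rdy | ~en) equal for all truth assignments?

No

E1: sel & en | ~en & sel
    = sel   — distribution
E2: (~(~~vld & ~(~vld & rdy)) | sel & rdy) & (~vld | sel & rdy | ~en)
    = (~vld | ~vld & rdy | sel & rdy) & (~vld | sel & rdy | ~en)   — De Morgan
    = (~vld | sel & rdy) & (~vld | sel & rdy | ~en)   — absorption
    = ~vld | sel & rdy   — absorption
These differ: at en=0, rdy=0, sel=0, vld=0, E1 = 0 but E2 = 1.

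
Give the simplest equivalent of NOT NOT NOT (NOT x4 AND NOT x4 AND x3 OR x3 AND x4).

NOT NOT NOT (NOT x4 AND NOT x4 AND x3 OR x3 AND x4)
= NOT (NOT x4 AND NOT x4 AND x3 OR x3 AND x4)
= NOT (NOT x4 AND x3 OR x3 AND x4)
= NOT x3

NOT x3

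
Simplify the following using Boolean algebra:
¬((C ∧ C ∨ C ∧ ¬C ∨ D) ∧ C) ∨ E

¬((C ∧ C ∨ C ∧ ¬C ∨ D) ∧ C) ∨ E
= ¬((C ∨ D) ∧ C) ∨ E   (distribution)
= ¬C ∨ E   (absorption)

¬C ∨ E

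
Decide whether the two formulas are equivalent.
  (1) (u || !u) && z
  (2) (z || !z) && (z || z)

E1: (u || !u) && z
    = z   (complement / identity)
E2: (z || !z) && (z || z)
    = z || !z && z   (distribution)
    = z   (complement / identity)
Both reduce to z, so they are equivalent.

Yes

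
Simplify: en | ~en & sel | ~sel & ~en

1

en | ~en & sel | ~sel & ~en
= en | ~en
= 1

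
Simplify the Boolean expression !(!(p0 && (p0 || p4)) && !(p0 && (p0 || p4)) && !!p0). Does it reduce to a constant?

true

!(!(p0 && (p0 || p4)) && !(p0 && (p0 || p4)) && !!p0)
= !(!(p0 && (p0 || p4)) && !!p0)   [idempotence]
= !(!p0 && !!p0)   [absorption]
= p0 || !p0   [De Morgan]
= true   [complement]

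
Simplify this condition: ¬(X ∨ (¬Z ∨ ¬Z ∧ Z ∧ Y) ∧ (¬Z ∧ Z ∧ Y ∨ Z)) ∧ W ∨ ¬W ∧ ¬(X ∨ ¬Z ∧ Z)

¬(X ∨ (¬Z ∨ ¬Z ∧ Z ∧ Y) ∧ (¬Z ∧ Z ∧ Y ∨ Z)) ∧ W ∨ ¬W ∧ ¬(X ∨ ¬Z ∧ Z)
= ¬(X ∨ ¬Z ∧ Z ∧ Y ∨ ¬Z ∧ Z) ∧ W ∨ ¬W ∧ ¬(X ∨ ¬Z ∧ Z)   [distribution]
= ¬(X ∨ ¬Z ∧ Z) ∧ W ∨ ¬W ∧ ¬(X ∨ ¬Z ∧ Z)   [absorption]
= ¬(X ∨ ¬Z ∧ Z)   [distribution]
= ¬X   [complement / identity]

¬X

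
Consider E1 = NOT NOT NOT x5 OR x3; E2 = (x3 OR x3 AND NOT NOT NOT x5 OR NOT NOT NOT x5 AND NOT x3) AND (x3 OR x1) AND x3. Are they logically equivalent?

E1: NOT NOT NOT x5 OR x3
    = NOT x5 OR x3   (double negation)
E2: (x3 OR x3 AND NOT NOT NOT x5 OR NOT NOT NOT x5 AND NOT x3) AND (x3 OR x1) AND x3
    = (x3 OR NOT NOT NOT x5) AND (x3 OR x1) AND x3   (distribution)
    = (x3 OR NOT x5) AND (x3 OR x1) AND x3   (double negation)
    = (x3 OR NOT x5) AND x3   (absorption)
    = x3   (absorption)
These differ: at x1=0, x3=0, x5=0, E1 = 1 but E2 = 0.

No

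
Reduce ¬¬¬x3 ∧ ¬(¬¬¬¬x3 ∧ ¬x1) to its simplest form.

¬¬¬x3 ∧ ¬(¬¬¬¬x3 ∧ ¬x1)
= ¬¬¬x3 ∧ (¬¬¬x3 ∨ x1)   — De Morgan
= ¬¬¬x3   — absorption
= ¬x3   — double negation

¬x3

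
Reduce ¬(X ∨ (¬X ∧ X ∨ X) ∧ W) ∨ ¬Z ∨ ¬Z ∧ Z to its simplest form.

¬(X ∨ (¬X ∧ X ∨ X) ∧ W) ∨ ¬Z ∨ ¬Z ∧ Z
= ¬(X ∨ X ∧ W) ∨ ¬Z ∨ ¬Z ∧ Z   — complement / identity
= ¬X ∨ ¬Z ∨ ¬Z ∧ Z   — absorption
= ¬X ∨ ¬Z   — complement / identity

¬X ∨ ¬Z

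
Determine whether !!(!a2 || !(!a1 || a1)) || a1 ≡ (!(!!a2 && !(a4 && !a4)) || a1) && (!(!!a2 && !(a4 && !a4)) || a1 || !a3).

E1: !!(!a2 || !(!a1 || a1)) || a1
    = !(a2 && (!a1 || a1)) || a1   [De Morgan]
    = !a2 || a1   [complement / identity]
E2: (!(!!a2 && !(a4 && !a4)) || a1) && (!(!!a2 && !(a4 && !a4)) || a1 || !a3)
    = !(!!a2 && !(a4 && !a4)) || a1   [absorption]
    = !a2 || a4 && !a4 || a1   [De Morgan]
    = !a2 || a1   [complement / identity]
Both reduce to !a2 || a1, so they are equivalent.

Yes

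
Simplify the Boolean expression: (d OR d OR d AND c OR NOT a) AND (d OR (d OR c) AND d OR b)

d OR NOT a AND b

(d OR d OR d AND c OR NOT a) AND (d OR (d OR c) AND d OR b)
= (d OR d OR d AND c OR NOT a) AND (d OR d OR b)   (absorption)
= (d OR d OR NOT a) AND (d OR d OR b)   (absorption)
= d OR d OR NOT a AND b   (distribution)
= d OR NOT a AND b   (idempotence)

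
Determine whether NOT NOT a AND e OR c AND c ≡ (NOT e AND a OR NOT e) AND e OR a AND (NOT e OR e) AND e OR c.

E1: NOT NOT a AND e OR c AND c
    = a AND e OR c AND c
    = a AND e OR c
E2: (NOT e AND a OR NOT e) AND e OR a AND (NOT e OR e) AND e OR c
    = NOT e AND e OR a AND (NOT e OR e) AND e OR c
    = a AND (NOT e OR e) AND e OR c
    = a AND e OR c
Both reduce to a AND e OR c, so they are equivalent.

Yes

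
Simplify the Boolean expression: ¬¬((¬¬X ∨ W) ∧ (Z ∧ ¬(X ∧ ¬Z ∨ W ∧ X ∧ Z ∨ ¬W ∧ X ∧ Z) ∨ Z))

(X ∨ W) ∧ Z

¬¬((¬¬X ∨ W) ∧ (Z ∧ ¬(X ∧ ¬Z ∨ W ∧ X ∧ Z ∨ ¬W ∧ X ∧ Z) ∨ Z))
= ¬¬((¬¬X ∨ W) ∧ (Z ∧ ¬(X ∧ ¬Z ∨ X ∧ Z) ∨ Z))   — distribution
= ¬¬((¬¬X ∨ W) ∧ (Z ∧ ¬X ∨ Z))   — distribution
= ¬¬((¬¬X ∨ W) ∧ Z)   — absorption
= (¬¬X ∨ W) ∧ Z   — double negation
= (X ∨ W) ∧ Z   — double negation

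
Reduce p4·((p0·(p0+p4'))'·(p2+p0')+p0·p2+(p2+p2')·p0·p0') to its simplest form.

p4·(p2+p0')

p4·((p0·(p0+p4'))'·(p2+p0')+p0·p2+(p2+p2')·p0·p0')
= p4·((p0·(p0+p4'))'·(p2+p0')+p0·p2+p0·p0')   [complement / identity]
= p4·(p0'·(p2+p0')+p0·p2+p0·p0')   [absorption]
= p4·(p0'·(p2+p0')+p0·(p2+p0'))   [distribution]
= p4·(p2+p0')   [distribution]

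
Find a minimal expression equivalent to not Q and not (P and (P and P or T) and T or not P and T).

not Q and not T

not Q and not (P and (P and P or T) and T or not P and T)
= not Q and not (P and (P or T) and T or not P and T)
= not Q and not (P and T or not P and T)
= not Q and not T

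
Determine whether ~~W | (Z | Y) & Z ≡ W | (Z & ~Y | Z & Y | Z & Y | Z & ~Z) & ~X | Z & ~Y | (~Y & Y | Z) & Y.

E1: ~~W | (Z | Y) & Z
    = W | (Z | Y) & Z   (double negation)
    = W | Z   (absorption)
E2: W | (Z & ~Y | Z & Y | Z & Y | Z & ~Z) & ~X | Z & ~Y | (~Y & Y | Z) & Y
    = W | (Z & ~Y | Z & Y | Z & ~Z) & ~X | Z & ~Y | (~Y & Y | Z) & Y   (idempotence)
    = W | (Z & ~Y | Z & Y | Z & ~Z) & ~X | Z & ~Y | Z & Y   (complement / identity)
    = W | (Z & ~Y | Z & Y) & ~X | Z & ~Y | Z & Y   (complement / identity)
    = W | Z & ~Y | Z & Y   (absorption)
    = W | Z   (distribution)
Both reduce to W | Z, so they are equivalent.

Yes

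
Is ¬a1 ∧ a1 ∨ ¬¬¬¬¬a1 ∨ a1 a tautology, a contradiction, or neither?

¬a1 ∧ a1 ∨ ¬¬¬¬¬a1 ∨ a1
= ¬¬¬¬¬a1 ∨ a1   [complement / identity]
= ¬¬¬a1 ∨ a1   [double negation]
= ¬a1 ∨ a1   [double negation]
= True   [complement]

tautology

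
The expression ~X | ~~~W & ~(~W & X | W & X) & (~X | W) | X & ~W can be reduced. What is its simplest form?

~X | ~~~W & ~(~W & X | W & X) & (~X | W) | X & ~W
= ~X | ~~~W & ~X & (~X | W) | X & ~W   (distribution)
= ~X | ~~~W & ~X | X & ~W   (absorption)
= ~X | ~W & ~X | X & ~W   (double negation)
= ~X | ~W   (distribution)

~X | ~W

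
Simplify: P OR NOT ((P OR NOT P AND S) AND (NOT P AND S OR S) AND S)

P OR NOT ((P OR NOT P AND S) AND (NOT P AND S OR S) AND S)
= P OR NOT ((P AND S OR NOT P AND S) AND S)   [distribution]
= P OR NOT (S AND S)   [distribution]
= P OR NOT S   [idempotence]

P OR NOT S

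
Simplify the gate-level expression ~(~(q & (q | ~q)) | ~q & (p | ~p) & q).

q

~(~(q & (q | ~q)) | ~q & (p | ~p) & q)
= ~(~(q & (q | ~q)) | ~q & q)
= ~~(q & (q | ~q))
= q & (q | ~q)
= q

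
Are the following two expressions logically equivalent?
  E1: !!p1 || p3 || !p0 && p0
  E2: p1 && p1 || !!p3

Yes

E1: !!p1 || p3 || !p0 && p0
    = p1 || p3 || !p0 && p0   — double negation
    = p1 || p3   — complement / identity
E2: p1 && p1 || !!p3
    = p1 || !!p3   — idempotence
    = p1 || p3   — double negation
Both reduce to p1 || p3, so they are equivalent.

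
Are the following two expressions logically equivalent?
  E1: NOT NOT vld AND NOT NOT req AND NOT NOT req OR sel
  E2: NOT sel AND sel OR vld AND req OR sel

E1: NOT NOT vld AND NOT NOT req AND NOT NOT req OR sel
    = NOT NOT vld AND NOT NOT req OR sel
    = NOT NOT vld AND req OR sel
    = vld AND req OR sel
E2: NOT sel AND sel OR vld AND req OR sel
    = vld AND req OR sel
Both reduce to vld AND req OR sel, so they are equivalent.

Yes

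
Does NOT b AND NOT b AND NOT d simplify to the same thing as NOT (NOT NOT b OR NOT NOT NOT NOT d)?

E1: NOT b AND NOT b AND NOT d
    = NOT b AND NOT d   [idempotence]
E2: NOT (NOT NOT b OR NOT NOT NOT NOT d)
    = NOT (NOT NOT b OR NOT NOT d)   [double negation]
    = NOT b AND NOT d   [De Morgan]
Both reduce to NOT b AND NOT d, so they are equivalent.

Yes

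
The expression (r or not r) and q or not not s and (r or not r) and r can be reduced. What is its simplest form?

q or s and r

(r or not r) and q or not not s and (r or not r) and r
= (r or not r) and q or not not s and r
= q or not not s and r
= q or s and r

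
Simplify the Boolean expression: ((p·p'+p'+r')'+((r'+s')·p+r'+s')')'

((p·p'+p'+r')'+((r'+s')·p+r'+s')')'
= ((p·p'+p'+r')'+(r'+s')')'   (absorption)
= ((p'+r')'+(r'+s')')'   (complement / identity)
= (p'+r')·(r'+s')   (De Morgan)
= r'+p'·s'   (distribution)

r'+p'·s'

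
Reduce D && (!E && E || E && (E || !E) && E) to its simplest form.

D && E

D && (!E && E || E && (E || !E) && E)
= D && (!E && E || E && E)   (complement / identity)
= D && E   (distribution)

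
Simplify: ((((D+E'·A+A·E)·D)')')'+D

((((D+E'·A+A·E)·D)')')'+D
= ((((D+A)·D)')')'+D   — distribution
= ((D+A)·D)'+D   — double negation
= D'+D   — absorption
= 1   — complement

1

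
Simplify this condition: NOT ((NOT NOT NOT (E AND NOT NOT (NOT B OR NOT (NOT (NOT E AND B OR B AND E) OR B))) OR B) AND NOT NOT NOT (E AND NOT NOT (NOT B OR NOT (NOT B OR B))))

NOT ((NOT NOT NOT (E AND NOT NOT (NOT B OR NOT (NOT (NOT E AND B OR B AND E) OR B))) OR B) AND NOT NOT NOT (E AND NOT NOT (NOT B OR NOT (NOT B OR B))))
= NOT ((NOT NOT NOT (E AND NOT NOT (NOT B OR NOT (NOT B OR B))) OR B) AND NOT NOT NOT (E AND NOT NOT (NOT B OR NOT (NOT B OR B))))   (distribution)
= NOT NOT NOT NOT (E AND NOT NOT (NOT B OR NOT (NOT B OR B)))   (absorption)
= NOT NOT (E AND NOT NOT (NOT B OR NOT (NOT B OR B)))   (double negation)
= NOT NOT (E AND NOT (B AND (NOT B OR B)))   (De Morgan)
= NOT NOT (E AND NOT B)   (complement / identity)
= E AND NOT B   (double negation)

E AND NOT B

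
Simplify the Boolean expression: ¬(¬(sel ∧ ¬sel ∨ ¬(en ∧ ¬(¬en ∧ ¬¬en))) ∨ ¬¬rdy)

¬en ∧ ¬rdy

¬(¬(sel ∧ ¬sel ∨ ¬(en ∧ ¬(¬en ∧ ¬¬en))) ∨ ¬¬rdy)
= ¬(¬(sel ∧ ¬sel ∨ ¬(en ∧ (en ∨ ¬en))) ∨ ¬¬rdy)   — De Morgan
= ¬(¬¬(en ∧ (en ∨ ¬en)) ∨ ¬¬rdy)   — complement / identity
= ¬(en ∧ (en ∨ ¬en)) ∧ ¬rdy   — De Morgan
= ¬en ∧ ¬rdy   — complement / identity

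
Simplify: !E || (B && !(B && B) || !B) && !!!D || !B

!E || !B

!E || (B && !(B && B) || !B) && !!!D || !B
= !E || (B && !B || !B) && !!!D || !B   (idempotence)
= !E || !B && !!!D || !B   (complement / identity)
= !E || !B && !D || !B   (double negation)
= !E || !B   (absorption)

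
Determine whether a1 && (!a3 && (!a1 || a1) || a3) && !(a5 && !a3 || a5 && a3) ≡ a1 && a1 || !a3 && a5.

E1: a1 && (!a3 && (!a1 || a1) || a3) && !(a5 && !a3 || a5 && a3)
    = a1 && (!a3 && (!a1 || a1) || a3) && !a5   [distribution]
    = a1 && (!a3 || a3) && !a5   [complement / identity]
    = a1 && !a5   [complement / identity]
E2: a1 && a1 || !a3 && a5
    = a1 || !a3 && a5   [idempotence]
These differ: at a1=1, a3=1, a5=1, E1 = 0 but E2 = 1.

No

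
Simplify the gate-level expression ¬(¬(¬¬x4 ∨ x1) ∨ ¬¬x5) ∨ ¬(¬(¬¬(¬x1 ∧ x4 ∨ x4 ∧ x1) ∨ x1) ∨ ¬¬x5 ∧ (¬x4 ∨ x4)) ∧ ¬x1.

(x4 ∨ x1) ∧ ¬x5

¬(¬(¬¬x4 ∨ x1) ∨ ¬¬x5) ∨ ¬(¬(¬¬(¬x1 ∧ x4 ∨ x4 ∧ x1) ∨ x1) ∨ ¬¬x5 ∧ (¬x4 ∨ x4)) ∧ ¬x1
= ¬(¬(¬¬x4 ∨ x1) ∨ ¬¬x5) ∨ ¬(¬(¬¬(¬x1 ∧ x4 ∨ x4 ∧ x1) ∨ x1) ∨ ¬¬x5) ∧ ¬x1
= ¬(¬(¬¬x4 ∨ x1) ∨ ¬¬x5) ∨ ¬(¬(¬¬x4 ∨ x1) ∨ ¬¬x5) ∧ ¬x1
= ¬(¬(¬¬x4 ∨ x1) ∨ ¬¬x5)
= (¬¬x4 ∨ x1) ∧ ¬x5
= (x4 ∨ x1) ∧ ¬x5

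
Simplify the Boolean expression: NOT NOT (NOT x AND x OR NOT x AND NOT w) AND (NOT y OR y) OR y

NOT NOT (NOT x AND x OR NOT x AND NOT w) AND (NOT y OR y) OR y
= NOT NOT (NOT x AND x OR NOT x AND NOT w) OR y
= NOT NOT (NOT x AND NOT w) OR y
= NOT x AND NOT w OR y

NOT x AND NOT w OR y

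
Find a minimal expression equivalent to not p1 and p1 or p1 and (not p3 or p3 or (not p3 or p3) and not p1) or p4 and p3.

not p1 and p1 or p1 and (not p3 or p3 or (not p3 or p3) and not p1) or p4 and p3
= not p1 and p1 or p1 and (not p3 or p3) or p4 and p3   (absorption)
= p1 and (not p3 or p3) or p4 and p3   (complement / identity)
= p1 or p4 and p3   (complement / identity)

p1 or p4 and p3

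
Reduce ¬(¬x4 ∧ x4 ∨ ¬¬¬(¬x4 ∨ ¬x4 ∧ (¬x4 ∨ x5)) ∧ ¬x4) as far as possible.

¬(¬x4 ∧ x4 ∨ ¬¬¬(¬x4 ∨ ¬x4 ∧ (¬x4 ∨ x5)) ∧ ¬x4)
= ¬(¬x4 ∧ x4 ∨ ¬(¬x4 ∨ ¬x4 ∧ (¬x4 ∨ x5)) ∧ ¬x4)   — double negation
= ¬(¬(¬x4 ∨ ¬x4 ∧ (¬x4 ∨ x5)) ∧ ¬x4)   — complement / identity
= ¬(¬(¬x4 ∨ ¬x4) ∧ ¬x4)   — absorption
= ¬x4 ∨ ¬x4 ∨ x4   — De Morgan
= ¬x4 ∨ x4   — idempotence
= True   — complement

True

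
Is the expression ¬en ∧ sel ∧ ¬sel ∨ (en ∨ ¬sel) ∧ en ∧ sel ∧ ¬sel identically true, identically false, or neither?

identically false

¬en ∧ sel ∧ ¬sel ∨ (en ∨ ¬sel) ∧ en ∧ sel ∧ ¬sel
= ¬en ∧ sel ∧ ¬sel ∨ en ∧ sel ∧ ¬sel   [absorption]
= sel ∧ ¬sel   [distribution]
= False   [complement]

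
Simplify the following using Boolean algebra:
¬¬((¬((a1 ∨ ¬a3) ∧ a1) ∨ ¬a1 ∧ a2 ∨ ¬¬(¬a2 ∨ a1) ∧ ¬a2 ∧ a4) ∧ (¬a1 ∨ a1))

¬a1 ∨ ¬a2 ∧ a4

¬¬((¬((a1 ∨ ¬a3) ∧ a1) ∨ ¬a1 ∧ a2 ∨ ¬¬(¬a2 ∨ a1) ∧ ¬a2 ∧ a4) ∧ (¬a1 ∨ a1))
= ¬¬((¬((a1 ∨ ¬a3) ∧ a1) ∨ ¬a1 ∧ a2 ∨ (¬a2 ∨ a1) ∧ ¬a2 ∧ a4) ∧ (¬a1 ∨ a1))   (double negation)
= ¬¬((¬a1 ∨ ¬a1 ∧ a2 ∨ (¬a2 ∨ a1) ∧ ¬a2 ∧ a4) ∧ (¬a1 ∨ a1))   (absorption)
= ¬¬((¬a1 ∨ (¬a2 ∨ a1) ∧ ¬a2 ∧ a4) ∧ (¬a1 ∨ a1))   (absorption)
= ¬¬((¬a1 ∨ ¬a2 ∧ a4) ∧ (¬a1 ∨ a1))   (absorption)
= ¬¬(¬a1 ∨ ¬a2 ∧ a4)   (complement / identity)
= ¬a1 ∨ ¬a2 ∧ a4   (double negation)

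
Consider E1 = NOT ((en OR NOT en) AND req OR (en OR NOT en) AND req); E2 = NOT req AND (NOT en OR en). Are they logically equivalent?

E1: NOT ((en OR NOT en) AND req OR (en OR NOT en) AND req)
    = NOT ((en OR NOT en) AND req)
    = NOT req
E2: NOT req AND (NOT en OR en)
    = NOT req
Both reduce to NOT req, so they are equivalent.

Yes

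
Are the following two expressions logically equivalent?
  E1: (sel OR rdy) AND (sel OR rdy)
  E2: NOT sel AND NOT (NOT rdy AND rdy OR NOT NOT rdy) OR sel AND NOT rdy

No

E1: (sel OR rdy) AND (sel OR rdy)
    = sel OR rdy   [idempotence]
E2: NOT sel AND NOT (NOT rdy AND rdy OR NOT NOT rdy) OR sel AND NOT rdy
    = NOT sel AND NOT NOT NOT rdy OR sel AND NOT rdy   [complement / identity]
    = NOT sel AND NOT rdy OR sel AND NOT rdy   [double negation]
    = NOT rdy   [distribution]
These differ: at rdy=1, sel=0, E1 = 1 but E2 = 0.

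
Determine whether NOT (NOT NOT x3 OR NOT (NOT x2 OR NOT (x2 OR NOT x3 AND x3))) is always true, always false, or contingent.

contingent

NOT (NOT NOT x3 OR NOT (NOT x2 OR NOT (x2 OR NOT x3 AND x3)))
= NOT (NOT NOT x3 OR NOT (NOT x2 OR NOT x2))   — complement / identity
= NOT x3 AND (NOT x2 OR NOT x2)   — De Morgan
= NOT x3 AND NOT x2   — idempotence
This depends on x2, x3, so it is not a constant.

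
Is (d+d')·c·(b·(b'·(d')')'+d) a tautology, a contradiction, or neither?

(d+d')·c·(b·(b'·(d')')'+d)
= (d+d')·c·(b·(b+d')+d)   (De Morgan)
= (d+d')·c·(b+d)   (absorption)
= c·(b+d)   (complement / identity)
This depends on b, c, d, so it is not a constant.

neither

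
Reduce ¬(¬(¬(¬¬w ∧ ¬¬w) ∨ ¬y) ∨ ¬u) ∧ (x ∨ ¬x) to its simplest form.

¬(¬(¬(¬¬w ∧ ¬¬w) ∨ ¬y) ∨ ¬u) ∧ (x ∨ ¬x)
= ¬(¬(¬¬¬w ∨ ¬y) ∨ ¬u) ∧ (x ∨ ¬x)
= ¬(¬(¬¬¬w ∨ ¬y) ∨ ¬u)
= (¬¬¬w ∨ ¬y) ∧ u
= (¬w ∨ ¬y) ∧ u

(¬w ∨ ¬y) ∧ u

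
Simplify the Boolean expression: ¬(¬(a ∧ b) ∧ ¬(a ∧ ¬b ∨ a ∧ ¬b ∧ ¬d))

¬(¬(a ∧ b) ∧ ¬(a ∧ ¬b ∨ a ∧ ¬b ∧ ¬d))
= a ∧ b ∨ a ∧ ¬b ∨ a ∧ ¬b ∧ ¬d   (De Morgan)
= a ∧ b ∨ a ∧ ¬b   (absorption)
= a   (distribution)

a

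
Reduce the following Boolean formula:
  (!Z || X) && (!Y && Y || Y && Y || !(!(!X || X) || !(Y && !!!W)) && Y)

(!Z || X) && (!Y && Y || Y && Y || !(!(!X || X) || !(Y && !!!W)) && Y)
= (!Z || X) && (!Y && Y || Y && Y || (!X || X) && Y && !!!W && Y)   [De Morgan]
= (!Z || X) && (!Y && Y || Y && Y || (!X || X) && Y && !W && Y)   [double negation]
= (!Z || X) && (!Y && Y || Y && (Y || (!X || X) && Y && !W))   [distribution]
= (!Z || X) && (!Y && Y || Y && (Y || Y && !W))   [complement / identity]
= (!Z || X) && (!Y && Y || Y && Y)   [absorption]
= (!Z || X) && Y   [distribution]

(!Z || X) && Y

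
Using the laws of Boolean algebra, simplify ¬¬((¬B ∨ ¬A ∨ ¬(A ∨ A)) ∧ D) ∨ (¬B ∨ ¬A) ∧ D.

(¬B ∨ ¬A) ∧ D

¬¬((¬B ∨ ¬A ∨ ¬(A ∨ A)) ∧ D) ∨ (¬B ∨ ¬A) ∧ D
= ¬¬((¬B ∨ ¬A ∨ ¬A) ∧ D) ∨ (¬B ∨ ¬A) ∧ D
= (¬B ∨ ¬A ∨ ¬A) ∧ D ∨ (¬B ∨ ¬A) ∧ D
= (¬B ∨ ¬A) ∧ D ∨ (¬B ∨ ¬A) ∧ D
= (¬B ∨ ¬A) ∧ D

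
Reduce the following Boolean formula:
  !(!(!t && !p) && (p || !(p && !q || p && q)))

!(!(!t && !p) && (p || !(p && !q || p && q)))
= !(!(!t && !p) && (p || !p))
= !!(!t && !p)
= !t && !p

!t && !p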